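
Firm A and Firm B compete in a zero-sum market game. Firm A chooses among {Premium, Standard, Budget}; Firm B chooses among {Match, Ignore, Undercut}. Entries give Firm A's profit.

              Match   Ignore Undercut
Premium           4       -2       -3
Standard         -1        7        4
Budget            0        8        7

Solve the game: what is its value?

2

Row minima: Premium → -3, Standard → -1, Budget → 0; maximin = 0.
Column maxima: Match → 4, Ignore → 8, Undercut → 7; minimax = 4.
0 ≠ 4, so there is no saddle point; optimal play is mixed.
Standard is strictly dominated by Budget, so Firm A never plays it.
Ignore is strictly dominated by Undercut (it gives Firm A strictly more in every row), so Firm B never plays it.
On the remaining 2×2 (Premium, Budget vs Match, Undercut):
Let Firm A play Premium with probability p. Expected payoff against Match: 4p + 0(1−p) = 4p; against Undercut: (-3)p + 7(1−p) = −10p + 7.
Setting these equal: 4p = −10p + 7 ⇒ 14p = 7 ⇒ p = 1/2, and the value is (4)·(1/2) = 2.
For Firm B: with q = P(Match), equating Premium's and Budget's payoffs gives 7q − 3 = −7q + 7 ⇒ q = 5/7.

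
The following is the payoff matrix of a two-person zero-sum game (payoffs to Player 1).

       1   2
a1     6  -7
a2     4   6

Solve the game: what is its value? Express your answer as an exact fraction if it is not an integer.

Row minima: a1 → -7, a2 → 4; maximin = 4.
Column maxima: 1 → 6, 2 → 6; minimax = 6.
4 ≠ 6, so there is no saddle point; optimal play is mixed.
Let Player 1 play a1 with probability p. Expected payoff against 1: 6p + 4(1−p) = 2p + 4; against 2: (-7)p + 6(1−p) = −13p + 6.
Setting these equal: 2p + 4 = −13p + 6 ⇒ 15p = 2 ⇒ p = 2/15, and the value is (2)·(2/15) + 4 = 64/15.
For Player 2: with q = P(1), equating a1's and a2's payoffs gives 13q − 7 = −2q + 6 ⇒ q = 13/15.

64/15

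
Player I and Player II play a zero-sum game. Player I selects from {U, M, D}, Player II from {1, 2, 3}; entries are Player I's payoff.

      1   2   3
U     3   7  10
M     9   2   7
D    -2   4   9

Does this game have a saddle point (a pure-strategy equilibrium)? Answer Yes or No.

No

Row minima: U → 3, M → 2, D → -2; maximin = 3.
Column maxima: 1 → 9, 2 → 7, 3 → 10; minimax = 7.
3 ≠ 7, so no pure-strategy equilibrium exists.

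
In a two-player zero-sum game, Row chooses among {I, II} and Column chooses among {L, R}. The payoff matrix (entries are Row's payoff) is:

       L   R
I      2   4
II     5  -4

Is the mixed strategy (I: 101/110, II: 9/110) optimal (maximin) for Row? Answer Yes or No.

Against L this mix gives (101/110)·2 + (9/110)·5 = 247/110.
Against R this mix gives (101/110)·4 + (9/110)·(-4) = 184/55.
Column will play L, holding Row to 247/110. Shifting weight toward the row that does better against L would raise this floor (the equalizing mix achieves 28/11 against both L and R), so the proposed strategy is not optimal.

No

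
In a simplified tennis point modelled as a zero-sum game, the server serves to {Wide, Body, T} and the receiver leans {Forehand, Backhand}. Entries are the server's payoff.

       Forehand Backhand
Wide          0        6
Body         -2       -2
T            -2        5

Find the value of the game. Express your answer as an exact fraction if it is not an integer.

0

Row minima: Wide → 0, Body → -2, T → -2; maximin = 0.
Column maxima: Forehand → 0, Backhand → 6; minimax = 0.
Since maximin = minimax = 0, there is a saddle point and the value is 0.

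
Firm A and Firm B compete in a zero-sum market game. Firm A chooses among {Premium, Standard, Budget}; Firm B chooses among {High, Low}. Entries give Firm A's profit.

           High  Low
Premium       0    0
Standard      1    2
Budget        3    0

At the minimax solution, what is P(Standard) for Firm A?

Row minima: Premium → 0, Standard → 1, Budget → 0; maximin = 1.
Column maxima: High → 3, Low → 2; minimax = 2.
1 ≠ 2, so there is no saddle point; optimal play is mixed.
Premium is strictly dominated by Standard, so Firm A never plays it.
On the remaining 2×2 (Standard, Budget vs High, Low):
Let Firm A play Standard with probability p. Expected payoff against High: 1p + 3(1−p) = −2p + 3; against Low: 2p + 0(1−p) = 2p.
Setting these equal: −2p + 3 = 2p ⇒ −4p = -3 ⇒ p = 3/4, and the value is (-2)·(3/4) + 3 = 3/2.
For Firm B: with q = P(High), equating Standard's and Budget's payoffs gives −q + 2 = 3q ⇒ q = 1/2.

3/4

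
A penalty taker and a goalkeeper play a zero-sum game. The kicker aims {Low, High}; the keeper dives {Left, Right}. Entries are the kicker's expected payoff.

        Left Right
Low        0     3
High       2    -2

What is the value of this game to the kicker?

Row minima: Low → 0, High → -2; maximin = 0.
Column maxima: Left → 2, Right → 3; minimax = 2.
0 ≠ 2, so there is no saddle point; optimal play is mixed.
Let the kicker play Low with probability p. Expected payoff against Left: 0p + 2(1−p) = −2p + 2; against Right: 3p + (-2)(1−p) = 5p − 2.
Setting these equal: −2p + 2 = 5p − 2 ⇒ −7p = -4 ⇒ p = 4/7, and the value is (-2)·(4/7) + 2 = 6/7.
For the keeper: with q = P(Left), equating Low's and High's payoffs gives −3q + 3 = 4q − 2 ⇒ q = 5/7.

6/7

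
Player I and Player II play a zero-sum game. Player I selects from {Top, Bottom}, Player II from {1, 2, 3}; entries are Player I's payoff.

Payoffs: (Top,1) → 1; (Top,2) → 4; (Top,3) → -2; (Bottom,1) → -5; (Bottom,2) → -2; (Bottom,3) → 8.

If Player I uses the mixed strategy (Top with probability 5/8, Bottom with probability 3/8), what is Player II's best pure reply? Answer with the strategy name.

If Player II plays 1, Player I's expected payoff is (5/8)·1 + (3/8)·(-5) = -5/4.
If Player II plays 2, Player I's expected payoff is (5/8)·4 + (3/8)·(-2) = 7/4.
If Player II plays 3, Player I's expected payoff is (5/8)·(-2) + (3/8)·8 = 7/4.
Player II minimizes Player I's payoff; the smallest is -5/4, so the best response is 1.

1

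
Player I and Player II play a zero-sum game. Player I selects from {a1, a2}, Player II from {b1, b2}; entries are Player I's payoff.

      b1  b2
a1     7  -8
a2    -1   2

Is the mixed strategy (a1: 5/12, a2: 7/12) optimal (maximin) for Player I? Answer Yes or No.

No

Against b1 this mix gives (5/12)·7 + (7/12)·(-1) = 7/3.
Against b2 this mix gives (5/12)·(-8) + (7/12)·2 = -13/6.
Player II will play b2, holding Player I to -13/6. Shifting weight toward the row that does better against b2 would raise this floor (the equalizing mix achieves 1/3 against both b2 and b1), so the proposed strategy is not optimal.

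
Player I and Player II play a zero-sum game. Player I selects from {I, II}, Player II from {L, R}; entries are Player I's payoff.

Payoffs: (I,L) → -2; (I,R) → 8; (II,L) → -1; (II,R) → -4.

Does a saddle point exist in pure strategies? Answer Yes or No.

No

Row minima: I → -2, II → -4; maximin = -2.
Column maxima: L → -1, R → 8; minimax = -1.
-2 ≠ -1, so no pure-strategy equilibrium exists.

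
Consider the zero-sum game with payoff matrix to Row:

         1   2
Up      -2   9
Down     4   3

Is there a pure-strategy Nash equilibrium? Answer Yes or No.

No

Row minima: Up → -2, Down → 3; maximin = 3.
Column maxima: 1 → 4, 2 → 9; minimax = 4.
3 ≠ 4, so no pure-strategy equilibrium exists.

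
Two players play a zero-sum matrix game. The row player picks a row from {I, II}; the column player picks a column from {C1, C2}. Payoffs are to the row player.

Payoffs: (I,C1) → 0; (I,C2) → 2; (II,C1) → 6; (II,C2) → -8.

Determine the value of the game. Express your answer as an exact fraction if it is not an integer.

3/4

Row minima: I → 0, II → -8; maximin = 0.
Column maxima: C1 → 6, C2 → 2; minimax = 2.
0 ≠ 2, so there is no saddle point; optimal play is mixed.
Let the row player play I with probability p. Expected payoff against C1: 0p + 6(1−p) = −6p + 6; against C2: 2p + (-8)(1−p) = 10p − 8.
Setting these equal: −6p + 6 = 10p − 8 ⇒ −16p = -14 ⇒ p = 7/8, and the value is (-6)·(7/8) + 6 = 3/4.
For the column player: with q = P(C1), equating I's and II's payoffs gives −2q + 2 = 14q − 8 ⇒ q = 5/8.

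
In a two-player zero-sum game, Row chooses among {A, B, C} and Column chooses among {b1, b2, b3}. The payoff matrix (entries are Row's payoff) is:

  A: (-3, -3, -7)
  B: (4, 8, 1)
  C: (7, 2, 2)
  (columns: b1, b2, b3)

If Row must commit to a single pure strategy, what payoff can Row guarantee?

2

Row minima: A → -7, B → 1, C → 2.
The best of these is 2.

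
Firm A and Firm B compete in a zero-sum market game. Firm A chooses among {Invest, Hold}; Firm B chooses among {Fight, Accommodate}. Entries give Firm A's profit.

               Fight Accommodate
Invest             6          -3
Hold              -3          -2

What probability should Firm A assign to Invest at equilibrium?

Row minima: Invest → -3, Hold → -3; maximin = -3.
Column maxima: Fight → 6, Accommodate → -2; minimax = -2.
-3 ≠ -2, so there is no saddle point; optimal play is mixed.
Let Firm A play Invest with probability p. Expected payoff against Fight: 6p + (-3)(1−p) = 9p − 3; against Accommodate: (-3)p + (-2)(1−p) = −p − 2.
Setting these equal: 9p − 3 = −p − 2 ⇒ 10p = 1 ⇒ p = 1/10, and the value is (9)·(1/10) − 3 = -21/10.
For Firm B: with q = P(Fight), equating Invest's and Hold's payoffs gives 9q − 3 = −q − 2 ⇒ q = 1/10.

1/10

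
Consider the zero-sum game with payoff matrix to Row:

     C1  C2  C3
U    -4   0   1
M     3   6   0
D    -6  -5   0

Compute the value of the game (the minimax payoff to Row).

Row minima: U → -4, M → 0, D → -6; maximin = 0.
Column maxima: C1 → 3, C2 → 6, C3 → 1; minimax = 1.
0 ≠ 1, so there is no saddle point; optimal play is mixed.
D is strictly dominated by U, so Row never plays it.
C2 is strictly dominated by C1 (it gives Row strictly more in every row), so Column never plays it.
On the remaining 2×2 (U, M vs C1, C3):
Let Row play U with probability p. Expected payoff against C1: (-4)p + 3(1−p) = −7p + 3; against C3: 1p + 0(1−p) = p.
Setting these equal: −7p + 3 = p ⇒ −8p = -3 ⇒ p = 3/8, and the value is (-7)·(3/8) + 3 = 3/8.
For Column: with q = P(C1), equating U's and M's payoffs gives −5q + 1 = 3q ⇒ q = 1/8.

3/8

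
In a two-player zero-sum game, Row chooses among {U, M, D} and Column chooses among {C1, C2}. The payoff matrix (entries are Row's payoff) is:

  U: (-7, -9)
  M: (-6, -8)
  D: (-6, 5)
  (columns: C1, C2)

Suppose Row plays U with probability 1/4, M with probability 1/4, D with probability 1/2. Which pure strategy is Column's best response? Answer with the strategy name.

C1

If Column plays C1, Row's expected payoff is (1/4)·(-7) + (1/4)·(-6) + (1/2)·(-6) = -25/4.
If Column plays C2, Row's expected payoff is (1/4)·(-9) + (1/4)·(-8) + (1/2)·5 = -7/4.
Column minimizes Row's payoff; the smallest is -25/4, so the best response is C1.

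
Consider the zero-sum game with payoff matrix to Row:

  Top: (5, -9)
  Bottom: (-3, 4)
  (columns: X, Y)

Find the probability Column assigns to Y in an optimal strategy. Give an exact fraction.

8/21

Row minima: Top → -9, Bottom → -3; maximin = -3.
Column maxima: X → 5, Y → 4; minimax = 4.
-3 ≠ 4, so there is no saddle point; optimal play is mixed.
Let Row play Top with probability p. Expected payoff against X: 5p + (-3)(1−p) = 8p − 3; against Y: (-9)p + 4(1−p) = −13p + 4.
Setting these equal: 8p − 3 = −13p + 4 ⇒ 21p = 7 ⇒ p = 1/3, and the value is (8)·(1/3) − 3 = -1/3.
For Column: with q = P(X), equating Top's and Bottom's payoffs gives 14q − 9 = −7q + 4 ⇒ q = 13/21.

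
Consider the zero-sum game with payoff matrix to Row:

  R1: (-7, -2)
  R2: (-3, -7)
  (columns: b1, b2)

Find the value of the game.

Row minima: R1 → -7, R2 → -7; maximin = -7.
Column maxima: b1 → -3, b2 → -2; minimax = -3.
-7 ≠ -3, so there is no saddle point; optimal play is mixed.
Let Row play R1 with probability p. Expected payoff against b1: (-7)p + (-3)(1−p) = −4p − 3; against b2: (-2)p + (-7)(1−p) = 5p − 7.
Setting these equal: −4p − 3 = 5p − 7 ⇒ −9p = -4 ⇒ p = 4/9, and the value is (-4)·(4/9) − 3 = -43/9.
For Column: with q = P(b1), equating R1's and R2's payoffs gives −5q − 2 = 4q − 7 ⇒ q = 5/9.

-43/9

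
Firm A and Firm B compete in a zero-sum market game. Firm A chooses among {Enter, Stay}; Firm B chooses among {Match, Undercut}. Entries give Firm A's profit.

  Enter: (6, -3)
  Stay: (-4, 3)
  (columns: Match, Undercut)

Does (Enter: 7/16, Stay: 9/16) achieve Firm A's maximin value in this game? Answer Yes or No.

Yes

Against Match this mix gives (7/16)·6 + (9/16)·(-4) = 3/8.
Against Undercut this mix gives (7/16)·(-3) + (9/16)·3 = 3/8.
All of Firm B's active replies (Match, Undercut) yield 3/8, and no column does worse for Firm A. The mix makes Firm B indifferent and guarantees 3/8, so it is optimal.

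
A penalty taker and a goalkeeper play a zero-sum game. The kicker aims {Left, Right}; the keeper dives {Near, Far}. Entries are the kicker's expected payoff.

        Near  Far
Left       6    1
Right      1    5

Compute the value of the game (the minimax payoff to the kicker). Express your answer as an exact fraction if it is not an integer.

29/9

Row minima: Left → 1, Right → 1; maximin = 1.
Column maxima: Near → 6, Far → 5; minimax = 5.
1 ≠ 5, so there is no saddle point; optimal play is mixed.
Let the kicker play Left with probability p. Expected payoff against Near: 6p + 1(1−p) = 5p + 1; against Far: 1p + 5(1−p) = −4p + 5.
Setting these equal: 5p + 1 = −4p + 5 ⇒ 9p = 4 ⇒ p = 4/9, and the value is (5)·(4/9) + 1 = 29/9.
For the keeper: with q = P(Near), equating Left's and Right's payoffs gives 5q + 1 = −4q + 5 ⇒ q = 4/9.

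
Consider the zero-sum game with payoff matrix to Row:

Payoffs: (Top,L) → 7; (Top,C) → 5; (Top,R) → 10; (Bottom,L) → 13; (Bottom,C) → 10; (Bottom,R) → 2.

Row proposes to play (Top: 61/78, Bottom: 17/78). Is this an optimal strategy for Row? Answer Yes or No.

Against L this mix gives (61/78)·7 + (17/78)·13 = 108/13.
Against C this mix gives (61/78)·5 + (17/78)·10 = 475/78.
Against R this mix gives (61/78)·10 + (17/78)·2 = 322/39.
Column will play C, holding Row to 475/78. Shifting weight toward the row that does better against C would raise this floor (the equalizing mix achieves 90/13 against both C and R), so the proposed strategy is not optimal.

No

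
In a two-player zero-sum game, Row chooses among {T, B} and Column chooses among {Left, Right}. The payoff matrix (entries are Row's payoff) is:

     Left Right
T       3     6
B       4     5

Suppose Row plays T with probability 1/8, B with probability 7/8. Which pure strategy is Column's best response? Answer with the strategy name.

If Column plays Left, Row's expected payoff is (1/8)·3 + (7/8)·4 = 31/8.
If Column plays Right, Row's expected payoff is (1/8)·6 + (7/8)·5 = 41/8.
Column minimizes Row's payoff; the smallest is 31/8, so the best response is Left.

Left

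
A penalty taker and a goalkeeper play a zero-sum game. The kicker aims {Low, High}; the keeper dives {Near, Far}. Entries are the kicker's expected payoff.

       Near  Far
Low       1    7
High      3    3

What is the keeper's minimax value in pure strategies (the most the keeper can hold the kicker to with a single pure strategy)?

Column maxima: Near → 3, Far → 7.
The smallest of these is 3.

3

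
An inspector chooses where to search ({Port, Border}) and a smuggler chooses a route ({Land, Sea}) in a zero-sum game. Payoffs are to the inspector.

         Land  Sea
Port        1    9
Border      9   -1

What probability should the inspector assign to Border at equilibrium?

4/9

Row minima: Port → 1, Border → -1; maximin = 1.
Column maxima: Land → 9, Sea → 9; minimax = 9.
1 ≠ 9, so there is no saddle point; optimal play is mixed.
Let the inspector play Port with probability p. Expected payoff against Land: 1p + 9(1−p) = −8p + 9; against Sea: 9p + (-1)(1−p) = 10p − 1.
Setting these equal: −8p + 9 = 10p − 1 ⇒ −18p = -10 ⇒ p = 5/9, and the value is (-8)·(5/9) + 9 = 41/9.
For the smuggler: with q = P(Land), equating Port's and Border's payoffs gives −8q + 9 = 10q − 1 ⇒ q = 5/9.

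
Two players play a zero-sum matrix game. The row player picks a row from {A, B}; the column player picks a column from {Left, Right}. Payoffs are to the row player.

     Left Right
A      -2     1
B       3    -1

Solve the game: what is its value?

Row minima: A → -2, B → -1; maximin = -1.
Column maxima: Left → 3, Right → 1; minimax = 1.
-1 ≠ 1, so there is no saddle point; optimal play is mixed.
Let the row player play A with probability p. Expected payoff against Left: (-2)p + 3(1−p) = −5p + 3; against Right: 1p + (-1)(1−p) = 2p − 1.
Setting these equal: −5p + 3 = 2p − 1 ⇒ −7p = -4 ⇒ p = 4/7, and the value is (-5)·(4/7) + 3 = 1/7.
For the column player: with q = P(Left), equating A's and B's payoffs gives −3q + 1 = 4q − 1 ⇒ q = 2/7.

1/7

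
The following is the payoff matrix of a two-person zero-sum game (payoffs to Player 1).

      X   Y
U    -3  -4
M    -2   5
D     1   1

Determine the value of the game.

1

Row minima: U → -4, M → -2, D → 1; maximin = 1.
Column maxima: X → 1, Y → 5; minimax = 1.
Since maximin = minimax = 1, there is a saddle point and the value is 1.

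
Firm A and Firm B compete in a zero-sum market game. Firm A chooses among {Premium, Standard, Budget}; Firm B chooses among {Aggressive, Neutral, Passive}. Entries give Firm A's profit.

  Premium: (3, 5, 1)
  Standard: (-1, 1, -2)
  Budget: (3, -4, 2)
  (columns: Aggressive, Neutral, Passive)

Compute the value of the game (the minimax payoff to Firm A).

7/5

Row minima: Premium → 1, Standard → -2, Budget → -4; maximin = 1.
Column maxima: Aggressive → 3, Neutral → 5, Passive → 2; minimax = 2.
1 ≠ 2, so there is no saddle point; optimal play is mixed.
Standard is strictly dominated by Premium, so Firm A never plays it.
Aggressive is strictly dominated by Passive (it gives Firm A strictly more in every row), so Firm B never plays it.
On the remaining 2×2 (Premium, Budget vs Neutral, Passive):
Let Firm A play Premium with probability p. Expected payoff against Neutral: 5p + (-4)(1−p) = 9p − 4; against Passive: 1p + 2(1−p) = −p + 2.
Setting these equal: 9p − 4 = −p + 2 ⇒ 10p = 6 ⇒ p = 3/5, and the value is (9)·(3/5) − 4 = 7/5.
For Firm B: with q = P(Neutral), equating Premium's and Budget's payoffs gives 4q + 1 = −6q + 2 ⇒ q = 1/10.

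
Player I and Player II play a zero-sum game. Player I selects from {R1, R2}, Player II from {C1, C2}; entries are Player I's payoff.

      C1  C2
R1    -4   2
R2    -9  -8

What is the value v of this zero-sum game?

Row minima: R1 → -4, R2 → -9; maximin = -4.
Column maxima: C1 → -4, C2 → 2; minimax = -4.
Since maximin = minimax = -4, there is a saddle point and the value is -4.

-4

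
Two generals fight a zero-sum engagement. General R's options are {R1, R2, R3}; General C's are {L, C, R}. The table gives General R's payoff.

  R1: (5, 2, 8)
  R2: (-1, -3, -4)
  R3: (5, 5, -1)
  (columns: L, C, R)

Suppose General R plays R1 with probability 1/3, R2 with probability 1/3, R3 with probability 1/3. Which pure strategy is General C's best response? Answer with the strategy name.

R

If General C plays L, General R's expected payoff is (1/3)·5 + (1/3)·(-1) + (1/3)·5 = 3.
If General C plays C, General R's expected payoff is (1/3)·2 + (1/3)·(-3) + (1/3)·5 = 4/3.
If General C plays R, General R's expected payoff is (1/3)·8 + (1/3)·(-4) + (1/3)·(-1) = 1.
General C minimizes General R's payoff; the smallest is 1, so the best response is R.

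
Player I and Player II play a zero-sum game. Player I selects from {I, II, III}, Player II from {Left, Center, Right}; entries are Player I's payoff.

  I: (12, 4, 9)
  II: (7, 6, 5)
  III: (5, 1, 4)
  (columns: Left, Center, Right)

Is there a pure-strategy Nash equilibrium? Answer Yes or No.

Row minima: I → 4, II → 5, III → 1; maximin = 5.
Column maxima: Left → 12, Center → 6, Right → 9; minimax = 6.
5 ≠ 6, so no pure-strategy equilibrium exists.

No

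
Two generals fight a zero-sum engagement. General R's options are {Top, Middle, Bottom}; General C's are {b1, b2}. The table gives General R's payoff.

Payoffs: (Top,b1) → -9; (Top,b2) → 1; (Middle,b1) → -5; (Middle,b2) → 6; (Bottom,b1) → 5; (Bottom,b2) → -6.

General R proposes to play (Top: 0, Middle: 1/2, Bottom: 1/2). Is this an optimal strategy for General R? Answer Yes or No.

Against b1 this mix gives (1/2)·(-5) + (1/2)·5 = 0.
Against b2 this mix gives (1/2)·6 + (1/2)·(-6) = 0.
All of General C's active replies (b1, b2) yield 0, and no column does worse for General R. The mix makes General C indifferent and guarantees 0, so it is optimal.

Yes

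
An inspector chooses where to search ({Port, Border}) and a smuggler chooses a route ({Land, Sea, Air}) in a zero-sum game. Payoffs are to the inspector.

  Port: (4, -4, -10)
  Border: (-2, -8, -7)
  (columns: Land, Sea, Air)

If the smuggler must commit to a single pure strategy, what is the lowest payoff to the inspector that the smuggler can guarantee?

Column maxima: Land → 4, Sea → -4, Air → -7.
The smallest of these is -7.

-7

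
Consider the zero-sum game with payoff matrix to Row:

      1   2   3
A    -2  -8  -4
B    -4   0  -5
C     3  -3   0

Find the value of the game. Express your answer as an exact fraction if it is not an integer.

Row minima: A → -8, B → -5, C → -3; maximin = -3.
Column maxima: 1 → 3, 2 → 0, 3 → 0; minimax = 0.
-3 ≠ 0, so there is no saddle point; optimal play is mixed.
A is strictly dominated by C, so Row never plays it.
1 is strictly dominated by 3 (it gives Row strictly more in every row), so Column never plays it.
On the remaining 2×2 (B, C vs 2, 3):
Let Row play B with probability p. Expected payoff against 2: 0p + (-3)(1−p) = 3p − 3; against 3: (-5)p + 0(1−p) = −5p.
Setting these equal: 3p − 3 = −5p ⇒ 8p = 3 ⇒ p = 3/8, and the value is (3)·(3/8) − 3 = -15/8.
For Column: with q = P(2), equating B's and C's payoffs gives 5q − 5 = −3q ⇒ q = 5/8.

-15/8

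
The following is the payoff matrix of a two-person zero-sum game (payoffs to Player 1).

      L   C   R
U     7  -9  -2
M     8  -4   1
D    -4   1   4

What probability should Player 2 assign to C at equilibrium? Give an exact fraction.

12/17

Row minima: U → -9, M → -4, D → -4; maximin = -4.
Column maxima: L → 8, C → 1, R → 4; minimax = 1.
-4 ≠ 1, so there is no saddle point; optimal play is mixed.
U is strictly dominated by M, so Player 1 never plays it.
R is strictly dominated by C (it gives Player 1 strictly more in every row), so Player 2 never plays it.
On the remaining 2×2 (M, D vs L, C):
Let Player 1 play M with probability p. Expected payoff against L: 8p + (-4)(1−p) = 12p − 4; against C: (-4)p + 1(1−p) = −5p + 1.
Setting these equal: 12p − 4 = −5p + 1 ⇒ 17p = 5 ⇒ p = 5/17, and the value is (12)·(5/17) − 4 = -8/17.
For Player 2: with q = P(L), equating M's and D's payoffs gives 12q − 4 = −5q + 1 ⇒ q = 5/17.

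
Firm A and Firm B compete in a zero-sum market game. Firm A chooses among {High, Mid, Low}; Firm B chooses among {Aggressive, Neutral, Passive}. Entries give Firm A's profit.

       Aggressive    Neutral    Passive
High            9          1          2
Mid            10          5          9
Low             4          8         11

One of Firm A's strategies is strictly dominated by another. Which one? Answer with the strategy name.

Mid gives a strictly higher payoff than High against every column: 10 > 9, 5 > 1, 9 > 2.
So High is strictly dominated and Firm A never plays it.

High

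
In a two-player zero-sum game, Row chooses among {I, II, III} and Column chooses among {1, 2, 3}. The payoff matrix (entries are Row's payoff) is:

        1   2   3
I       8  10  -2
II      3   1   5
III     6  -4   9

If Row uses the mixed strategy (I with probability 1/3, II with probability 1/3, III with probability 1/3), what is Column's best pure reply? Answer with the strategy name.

If Column plays 1, Row's expected payoff is (1/3)·8 + (1/3)·3 + (1/3)·6 = 17/3.
If Column plays 2, Row's expected payoff is (1/3)·10 + (1/3)·1 + (1/3)·(-4) = 7/3.
If Column plays 3, Row's expected payoff is (1/3)·(-2) + (1/3)·5 + (1/3)·9 = 4.
Column minimizes Row's payoff; the smallest is 7/3, so the best response is 2.

2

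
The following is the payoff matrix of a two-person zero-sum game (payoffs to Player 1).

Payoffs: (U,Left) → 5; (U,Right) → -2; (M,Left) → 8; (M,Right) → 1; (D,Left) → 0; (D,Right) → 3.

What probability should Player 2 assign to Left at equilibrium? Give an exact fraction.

1/5

Row minima: U → -2, M → 1, D → 0; maximin = 1.
Column maxima: Left → 8, Right → 3; minimax = 3.
1 ≠ 3, so there is no saddle point; optimal play is mixed.
U is strictly dominated by M, so Player 1 never plays it.
On the remaining 2×2 (M, D vs Left, Right):
Let Player 1 play M with probability p. Expected payoff against Left: 8p + 0(1−p) = 8p; against Right: 1p + 3(1−p) = −2p + 3.
Setting these equal: 8p = −2p + 3 ⇒ 10p = 3 ⇒ p = 3/10, and the value is (8)·(3/10) = 12/5.
For Player 2: with q = P(Left), equating M's and D's payoffs gives 7q + 1 = −3q + 3 ⇒ q = 1/5.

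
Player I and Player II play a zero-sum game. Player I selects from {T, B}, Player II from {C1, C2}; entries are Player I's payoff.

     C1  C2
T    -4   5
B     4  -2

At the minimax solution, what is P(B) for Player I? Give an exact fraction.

Row minima: T → -4, B → -2; maximin = -2.
Column maxima: C1 → 4, C2 → 5; minimax = 4.
-2 ≠ 4, so there is no saddle point; optimal play is mixed.
Let Player I play T with probability p. Expected payoff against C1: (-4)p + 4(1−p) = −8p + 4; against C2: 5p + (-2)(1−p) = 7p − 2.
Setting these equal: −8p + 4 = 7p − 2 ⇒ −15p = -6 ⇒ p = 2/5, and the value is (-8)·(2/5) + 4 = 4/5.
For Player II: with q = P(C1), equating T's and B's payoffs gives −9q + 5 = 6q − 2 ⇒ q = 7/15.

3/5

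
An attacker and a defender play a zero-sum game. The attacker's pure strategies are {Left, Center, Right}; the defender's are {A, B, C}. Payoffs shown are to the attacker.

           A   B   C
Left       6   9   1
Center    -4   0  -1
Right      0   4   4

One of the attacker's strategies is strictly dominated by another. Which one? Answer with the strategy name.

Left gives a strictly higher payoff than Center against every column: 6 > -4, 9 > 0, 1 > -1.
So Center is strictly dominated and the attacker never plays it.

Center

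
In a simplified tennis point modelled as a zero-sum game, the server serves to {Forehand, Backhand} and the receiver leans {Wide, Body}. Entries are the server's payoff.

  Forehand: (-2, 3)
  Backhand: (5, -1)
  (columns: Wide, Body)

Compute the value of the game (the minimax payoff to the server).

Row minima: Forehand → -2, Backhand → -1; maximin = -1.
Column maxima: Wide → 5, Body → 3; minimax = 3.
-1 ≠ 3, so there is no saddle point; optimal play is mixed.
Let the server play Forehand with probability p. Expected payoff against Wide: (-2)p + 5(1−p) = −7p + 5; against Body: 3p + (-1)(1−p) = 4p − 1.
Setting these equal: −7p + 5 = 4p − 1 ⇒ −11p = -6 ⇒ p = 6/11, and the value is (-7)·(6/11) + 5 = 13/11.
For the receiver: with q = P(Wide), equating Forehand's and Backhand's payoffs gives −5q + 3 = 6q − 1 ⇒ q = 4/11.

13/11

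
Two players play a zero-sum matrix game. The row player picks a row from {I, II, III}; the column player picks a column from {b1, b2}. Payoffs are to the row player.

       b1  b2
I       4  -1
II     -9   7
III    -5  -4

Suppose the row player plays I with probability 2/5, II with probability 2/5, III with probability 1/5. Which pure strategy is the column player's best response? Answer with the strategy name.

b1

If the column player plays b1, the row player's expected payoff is (2/5)·4 + (2/5)·(-9) + (1/5)·(-5) = -3.
If the column player plays b2, the row player's expected payoff is (2/5)·(-1) + (2/5)·7 + (1/5)·(-4) = 8/5.
The column player minimizes the row player's payoff; the smallest is -3, so the best response is b1.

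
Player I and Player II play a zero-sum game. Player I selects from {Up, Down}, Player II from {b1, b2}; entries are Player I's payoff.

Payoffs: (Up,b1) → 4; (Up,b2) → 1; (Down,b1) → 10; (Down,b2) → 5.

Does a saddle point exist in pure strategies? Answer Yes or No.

Yes

Row minima: Up → 1, Down → 5; maximin = 5.
Column maxima: b1 → 10, b2 → 5; minimax = 5.
maximin = minimax = 5, so a saddle point exists.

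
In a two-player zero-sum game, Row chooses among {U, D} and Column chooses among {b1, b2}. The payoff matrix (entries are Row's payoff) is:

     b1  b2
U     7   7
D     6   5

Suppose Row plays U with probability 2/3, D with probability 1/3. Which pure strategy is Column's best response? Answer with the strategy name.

If Column plays b1, Row's expected payoff is (2/3)·7 + (1/3)·6 = 20/3.
If Column plays b2, Row's expected payoff is (2/3)·7 + (1/3)·5 = 19/3.
Column minimizes Row's payoff; the smallest is 19/3, so the best response is b2.

b2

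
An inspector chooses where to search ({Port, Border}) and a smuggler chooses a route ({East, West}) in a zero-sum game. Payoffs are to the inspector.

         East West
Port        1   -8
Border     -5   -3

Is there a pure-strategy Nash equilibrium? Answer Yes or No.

Row minima: Port → -8, Border → -5; maximin = -5.
Column maxima: East → 1, West → -3; minimax = -3.
-5 ≠ -3, so no pure-strategy equilibrium exists.

No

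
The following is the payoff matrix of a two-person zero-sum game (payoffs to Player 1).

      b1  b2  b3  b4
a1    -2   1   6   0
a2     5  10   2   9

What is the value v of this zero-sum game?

Row minima: a1 → -2, a2 → 2; maximin = 2.
Column maxima: b1 → 5, b2 → 10, b3 → 6, b4 → 9; minimax = 5.
2 ≠ 5, so there is no saddle point; optimal play is mixed.
b2 is strictly dominated by b1 (it gives Player 1 strictly more in every row), so Player 2 never plays it.
b4 is strictly dominated by b1 (it gives Player 1 strictly more in every row), so Player 2 never plays it.
On the remaining 2×2 (a1, a2 vs b1, b3):
Let Player 1 play a1 with probability p. Expected payoff against b1: (-2)p + 5(1−p) = −7p + 5; against b3: 6p + 2(1−p) = 4p + 2.
Setting these equal: −7p + 5 = 4p + 2 ⇒ −11p = -3 ⇒ p = 3/11, and the value is (-7)·(3/11) + 5 = 34/11.
For Player 2: with q = P(b1), equating a1's and a2's payoffs gives −8q + 6 = 3q + 2 ⇒ q = 4/11.

34/11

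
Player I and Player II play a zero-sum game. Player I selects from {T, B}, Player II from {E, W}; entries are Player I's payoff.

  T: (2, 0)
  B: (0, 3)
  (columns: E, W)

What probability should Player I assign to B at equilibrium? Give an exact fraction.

Row minima: T → 0, B → 0; maximin = 0.
Column maxima: E → 2, W → 3; minimax = 2.
0 ≠ 2, so there is no saddle point; optimal play is mixed.
Let Player I play T with probability p. Expected payoff against E: 2p + 0(1−p) = 2p; against W: 0p + 3(1−p) = −3p + 3.
Setting these equal: 2p = −3p + 3 ⇒ 5p = 3 ⇒ p = 3/5, and the value is (2)·(3/5) = 6/5.
For Player II: with q = P(E), equating T's and B's payoffs gives 2q = −3q + 3 ⇒ q = 3/5.

2/5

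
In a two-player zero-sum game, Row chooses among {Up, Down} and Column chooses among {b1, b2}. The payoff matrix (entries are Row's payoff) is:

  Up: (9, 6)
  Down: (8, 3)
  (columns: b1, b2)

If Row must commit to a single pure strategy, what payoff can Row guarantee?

Row minima: Up → 6, Down → 3.
The best of these is 6.

6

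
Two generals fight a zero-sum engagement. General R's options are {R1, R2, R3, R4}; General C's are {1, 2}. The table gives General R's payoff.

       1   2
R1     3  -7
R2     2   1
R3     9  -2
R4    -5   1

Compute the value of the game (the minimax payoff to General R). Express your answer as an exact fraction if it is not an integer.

Row minima: R1 → -7, R2 → 1, R3 → -2, R4 → -5; maximin = 1.
Column maxima: 1 → 9, 2 → 1; minimax = 1.
Since maximin = minimax = 1, there is a saddle point and the value is 1.

1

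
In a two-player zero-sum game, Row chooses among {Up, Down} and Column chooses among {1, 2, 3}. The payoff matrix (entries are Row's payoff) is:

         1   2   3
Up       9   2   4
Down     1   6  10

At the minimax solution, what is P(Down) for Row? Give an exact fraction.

Row minima: Up → 2, Down → 1; maximin = 2.
Column maxima: 1 → 9, 2 → 6, 3 → 10; minimax = 6.
2 ≠ 6, so there is no saddle point; optimal play is mixed.
3 is strictly dominated by 2 (it gives Row strictly more in every row), so Column never plays it.
On the remaining 2×2 (Up, Down vs 1, 2):
Let Row play Up with probability p. Expected payoff against 1: 9p + 1(1−p) = 8p + 1; against 2: 2p + 6(1−p) = −4p + 6.
Setting these equal: 8p + 1 = −4p + 6 ⇒ 12p = 5 ⇒ p = 5/12, and the value is (8)·(5/12) + 1 = 13/3.
For Column: with q = P(1), equating Up's and Down's payoffs gives 7q + 2 = −5q + 6 ⇒ q = 1/3.

7/12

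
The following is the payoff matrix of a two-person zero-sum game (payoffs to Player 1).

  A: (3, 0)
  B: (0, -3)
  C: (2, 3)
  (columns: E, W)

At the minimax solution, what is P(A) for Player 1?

Row minima: A → 0, B → -3, C → 2; maximin = 2.
Column maxima: E → 3, W → 3; minimax = 3.
2 ≠ 3, so there is no saddle point; optimal play is mixed.
B is strictly dominated by A, so Player 1 never plays it.
On the remaining 2×2 (A, C vs E, W):
Let Player 1 play A with probability p. Expected payoff against E: 3p + 2(1−p) = p + 2; against W: 0p + 3(1−p) = −3p + 3.
Setting these equal: p + 2 = −3p + 3 ⇒ 4p = 1 ⇒ p = 1/4, and the value is (1)·(1/4) + 2 = 9/4.
For Player 2: with q = P(E), equating A's and C's payoffs gives 3q = −q + 3 ⇒ q = 3/4.

1/4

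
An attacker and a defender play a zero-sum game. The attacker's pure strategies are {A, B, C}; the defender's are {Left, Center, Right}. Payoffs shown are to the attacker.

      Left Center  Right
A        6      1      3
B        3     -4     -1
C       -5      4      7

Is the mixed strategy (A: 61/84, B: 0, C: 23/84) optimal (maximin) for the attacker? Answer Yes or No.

Against Left this mix gives (61/84)·6 + (23/84)·(-5) = 251/84.
Against Center this mix gives (61/84)·1 + (23/84)·4 = 51/28.
Against Right this mix gives (61/84)·3 + (23/84)·7 = 86/21.
The defender will play Center, holding the attacker to 51/28. Shifting weight toward the row that does better against Center would raise this floor (the equalizing mix achieves 29/14 against both Center and Left), so the proposed strategy is not optimal.

No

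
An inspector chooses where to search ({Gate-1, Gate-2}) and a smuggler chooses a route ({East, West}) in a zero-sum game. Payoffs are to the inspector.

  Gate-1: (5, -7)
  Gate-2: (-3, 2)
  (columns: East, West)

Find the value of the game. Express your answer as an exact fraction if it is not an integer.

Row minima: Gate-1 → -7, Gate-2 → -3; maximin = -3.
Column maxima: East → 5, West → 2; minimax = 2.
-3 ≠ 2, so there is no saddle point; optimal play is mixed.
Let the inspector play Gate-1 with probability p. Expected payoff against East: 5p + (-3)(1−p) = 8p − 3; against West: (-7)p + 2(1−p) = −9p + 2.
Setting these equal: 8p − 3 = −9p + 2 ⇒ 17p = 5 ⇒ p = 5/17, and the value is (8)·(5/17) − 3 = -11/17.
For the smuggler: with q = P(East), equating Gate-1's and Gate-2's payoffs gives 12q − 7 = −5q + 2 ⇒ q = 9/17.

-11/17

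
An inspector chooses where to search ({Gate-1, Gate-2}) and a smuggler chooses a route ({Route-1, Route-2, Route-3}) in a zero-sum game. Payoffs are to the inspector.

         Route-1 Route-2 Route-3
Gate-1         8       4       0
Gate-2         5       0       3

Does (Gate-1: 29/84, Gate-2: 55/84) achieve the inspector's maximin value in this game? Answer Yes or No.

No

Against Route-1 this mix gives (29/84)·8 + (55/84)·5 = 169/28.
Against Route-2 this mix gives (29/84)·4 + (55/84)·0 = 29/21.
Against Route-3 this mix gives (29/84)·0 + (55/84)·3 = 55/28.
The smuggler will play Route-2, holding the inspector to 29/21. Shifting weight toward the row that does better against Route-2 would raise this floor (the equalizing mix achieves 12/7 against both Route-2 and Route-3), so the proposed strategy is not optimal.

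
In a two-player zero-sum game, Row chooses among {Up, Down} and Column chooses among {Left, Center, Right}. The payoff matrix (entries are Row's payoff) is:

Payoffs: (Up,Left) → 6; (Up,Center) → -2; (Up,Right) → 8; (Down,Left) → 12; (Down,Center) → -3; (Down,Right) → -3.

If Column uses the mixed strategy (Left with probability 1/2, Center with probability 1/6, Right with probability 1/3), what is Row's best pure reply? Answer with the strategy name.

Expected payoff of Up: (1/2)·6 + (1/6)·(-2) + (1/3)·8 = 16/3.
Expected payoff of Down: (1/2)·12 + (1/6)·(-3) + (1/3)·(-3) = 9/2.
The largest is 16/3, so Row's best response is Up.

Up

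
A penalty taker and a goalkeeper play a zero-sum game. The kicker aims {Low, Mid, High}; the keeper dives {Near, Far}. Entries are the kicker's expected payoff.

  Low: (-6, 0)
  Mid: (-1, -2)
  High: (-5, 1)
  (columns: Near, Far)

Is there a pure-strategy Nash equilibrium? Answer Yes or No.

Row minima: Low → -6, Mid → -2, High → -5; maximin = -2.
Column maxima: Near → -1, Far → 1; minimax = -1.
-2 ≠ -1, so no pure-strategy equilibrium exists.

No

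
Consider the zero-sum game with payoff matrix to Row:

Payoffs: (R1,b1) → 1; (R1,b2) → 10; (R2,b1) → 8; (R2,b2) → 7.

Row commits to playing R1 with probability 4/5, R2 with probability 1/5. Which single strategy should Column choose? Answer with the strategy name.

If Column plays b1, Row's expected payoff is (4/5)·1 + (1/5)·8 = 12/5.
If Column plays b2, Row's expected payoff is (4/5)·10 + (1/5)·7 = 47/5.
Column minimizes Row's payoff; the smallest is 12/5, so the best response is b1.

b1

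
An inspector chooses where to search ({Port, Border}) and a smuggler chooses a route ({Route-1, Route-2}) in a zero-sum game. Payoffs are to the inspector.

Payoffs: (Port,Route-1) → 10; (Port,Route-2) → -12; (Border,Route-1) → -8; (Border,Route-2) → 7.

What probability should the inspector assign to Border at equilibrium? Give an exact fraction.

22/37

Row minima: Port → -12, Border → -8; maximin = -8.
Column maxima: Route-1 → 10, Route-2 → 7; minimax = 7.
-8 ≠ 7, so there is no saddle point; optimal play is mixed.
Let the inspector play Port with probability p. Expected payoff against Route-1: 10p + (-8)(1−p) = 18p − 8; against Route-2: (-12)p + 7(1−p) = −19p + 7.
Setting these equal: 18p − 8 = −19p + 7 ⇒ 37p = 15 ⇒ p = 15/37, and the value is (18)·(15/37) − 8 = -26/37.
For the smuggler: with q = P(Route-1), equating Port's and Border's payoffs gives 22q − 12 = −15q + 7 ⇒ q = 19/37.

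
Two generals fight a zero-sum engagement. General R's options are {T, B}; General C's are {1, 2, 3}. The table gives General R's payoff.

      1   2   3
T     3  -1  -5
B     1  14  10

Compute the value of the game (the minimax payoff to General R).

Row minima: T → -5, B → 1; maximin = 1.
Column maxima: 1 → 3, 2 → 14, 3 → 10; minimax = 3.
1 ≠ 3, so there is no saddle point; optimal play is mixed.
2 is strictly dominated by 3 (it gives General R strictly more in every row), so General C never plays it.
On the remaining 2×2 (T, B vs 1, 3):
Let General R play T with probability p. Expected payoff against 1: 3p + 1(1−p) = 2p + 1; against 3: (-5)p + 10(1−p) = −15p + 10.
Setting these equal: 2p + 1 = −15p + 10 ⇒ 17p = 9 ⇒ p = 9/17, and the value is (2)·(9/17) + 1 = 35/17.
For General C: with q = P(1), equating T's and B's payoffs gives 8q − 5 = −9q + 10 ⇒ q = 15/17.

35/17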